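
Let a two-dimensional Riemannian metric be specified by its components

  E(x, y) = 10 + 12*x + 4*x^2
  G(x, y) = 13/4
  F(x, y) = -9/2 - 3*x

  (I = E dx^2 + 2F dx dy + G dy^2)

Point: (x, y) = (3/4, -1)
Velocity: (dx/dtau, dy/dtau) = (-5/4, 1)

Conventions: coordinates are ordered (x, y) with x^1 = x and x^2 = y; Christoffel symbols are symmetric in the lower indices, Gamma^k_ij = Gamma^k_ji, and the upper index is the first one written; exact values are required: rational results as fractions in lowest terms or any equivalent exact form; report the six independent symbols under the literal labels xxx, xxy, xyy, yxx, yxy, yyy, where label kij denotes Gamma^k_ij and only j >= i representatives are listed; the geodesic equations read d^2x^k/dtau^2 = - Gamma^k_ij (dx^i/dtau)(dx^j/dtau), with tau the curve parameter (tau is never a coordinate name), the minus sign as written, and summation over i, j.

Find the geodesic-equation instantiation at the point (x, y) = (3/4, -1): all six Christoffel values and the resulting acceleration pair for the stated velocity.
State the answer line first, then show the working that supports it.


Answer: Gamma_xxx = 18/47, Gamma_xxy = 0, Gamma_xyy = 0, Gamma_yxx = -6/47, Gamma_yxy = 0, Gamma_yyy = 0; accelerations (d^2x/dtau^2, d^2y/dtau^2) = (-225/376, 75/376)

E = 85/4, F = -27/4, G = 13/4 at the point
E_x = 18, E_y = 0, F_x = -3, F_y = 0, G_x = 0, G_y = 0
EG - F^2 = 47/2;  g^inv = (2/47) * [[13/4, 27/4], [27/4, 85/4]]
first-kind symbols [ij,l] = (1/2)(d_i g_jl + d_j g_il - d_l g_ij): [xx,x] = E_x/2 = 9, [xx,y] = F_x - E_y/2 = -3, [xy,x] = E_y/2 = 0, [xy,y] = G_x/2 = 0, [yy,x] = F_y - G_x/2 = 0, [yy,y] = G_y/2 = 0
Gamma^x_ij = (G*[ij,x] - F*[ij,y])/(EG - F^2), Gamma^y_ij = (E*[ij,y] - F*[ij,x])/(EG - F^2)
Gamma_xxx = 18/47, Gamma_xxy = 0, Gamma_xyy = 0, Gamma_yxx = -6/47, Gamma_yxy = 0, Gamma_yyy = 0
d^2x/dtau^2 = -(Gamma_xxx*(-5/4)^2 + 2*Gamma_xxy*(-5/4)*(1) + Gamma_xyy*(1)^2) = -225/376
d^2y/dtau^2 = -(Gamma_yxx*(-5/4)^2 + 2*Gamma_yxy*(-5/4)*(1) + Gamma_yyy*(1)^2) = 75/376


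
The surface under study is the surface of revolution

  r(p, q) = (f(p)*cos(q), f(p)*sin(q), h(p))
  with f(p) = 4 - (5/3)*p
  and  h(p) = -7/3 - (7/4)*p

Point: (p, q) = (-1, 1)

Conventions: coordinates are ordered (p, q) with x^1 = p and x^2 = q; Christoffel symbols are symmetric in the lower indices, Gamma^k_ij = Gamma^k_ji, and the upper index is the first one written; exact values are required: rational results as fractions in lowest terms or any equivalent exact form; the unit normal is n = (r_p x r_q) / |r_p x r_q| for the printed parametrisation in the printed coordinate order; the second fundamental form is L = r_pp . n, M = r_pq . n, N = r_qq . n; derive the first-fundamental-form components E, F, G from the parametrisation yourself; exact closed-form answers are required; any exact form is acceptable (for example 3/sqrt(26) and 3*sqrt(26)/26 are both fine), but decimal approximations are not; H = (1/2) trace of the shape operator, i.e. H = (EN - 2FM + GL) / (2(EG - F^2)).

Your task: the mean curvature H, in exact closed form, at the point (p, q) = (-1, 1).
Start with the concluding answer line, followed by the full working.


Answer: H = -63/986

f = 17/3, f' = -5/3, f'' = 0, h' = -7/4, h'' = 0
E = 841/144, F = 0, G = 289/9; answer radicand W^2 = 841/144
unnormalised second-form numerators: l = 0, m = 0, n = -119/12; L = l/sqrt(841/144), and similarly M = m/sqrt(W^2), N = n/sqrt(W^2)
H = (E*n - 2*F*m + G*l) / (2*(EG - F^2)*sqrt(W^2)); E*n - 2*F*m + G*l = -100079/1728, EG - F^2 = 243049/1296, so H = (-21/136)/sqrt(841/144)


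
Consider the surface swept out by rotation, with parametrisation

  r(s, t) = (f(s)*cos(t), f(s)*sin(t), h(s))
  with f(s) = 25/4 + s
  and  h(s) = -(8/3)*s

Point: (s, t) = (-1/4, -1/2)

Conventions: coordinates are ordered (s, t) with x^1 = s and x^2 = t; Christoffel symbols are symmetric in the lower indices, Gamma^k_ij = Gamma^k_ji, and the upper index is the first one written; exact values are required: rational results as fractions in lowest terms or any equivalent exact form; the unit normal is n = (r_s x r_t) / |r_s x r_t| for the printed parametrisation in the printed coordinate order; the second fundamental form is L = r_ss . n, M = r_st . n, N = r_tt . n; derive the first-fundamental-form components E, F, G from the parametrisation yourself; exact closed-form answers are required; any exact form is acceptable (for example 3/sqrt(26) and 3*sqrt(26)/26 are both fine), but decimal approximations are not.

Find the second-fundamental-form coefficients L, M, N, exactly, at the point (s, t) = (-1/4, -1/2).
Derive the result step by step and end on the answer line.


f = 6, f' = 1, f'' = 0, h' = -8/3, h'' = 0
E = 73/9, F = 0, G = 36; answer radicand W^2 = 73/9
unnormalised second-form numerators: l = 0, m = 0, n = -16; L = l/sqrt(73/9), and similarly M = m/sqrt(W^2), N = n/sqrt(W^2)

Answer: L = 0, M = 0, N = -48*sqrt(73)/73


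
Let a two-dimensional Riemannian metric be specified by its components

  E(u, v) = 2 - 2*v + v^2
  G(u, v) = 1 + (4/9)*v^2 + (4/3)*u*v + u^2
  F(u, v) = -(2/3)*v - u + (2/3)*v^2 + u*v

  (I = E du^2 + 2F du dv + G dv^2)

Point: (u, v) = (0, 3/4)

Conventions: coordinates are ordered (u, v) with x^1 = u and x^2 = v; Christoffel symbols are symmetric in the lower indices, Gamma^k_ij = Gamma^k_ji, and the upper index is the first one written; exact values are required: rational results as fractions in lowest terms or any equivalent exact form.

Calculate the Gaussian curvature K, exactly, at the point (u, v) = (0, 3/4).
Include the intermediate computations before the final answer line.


E = 17/16, F = -1/8, G = 5/4, EG - F^2 = 21/16 at the point
E_u = 0, E_v = -1/2, F_u = -1/4, F_v = 1/3, G_u = 1, G_v = 2/3
E_vv = 2, F_uv = 1, G_uu = 2
K follows from Brioschi's formula, (det M1 - det M2)/(EG - F^2)^2.
M1 = [[-E_vv/2 + F_uv - G_uu/2, E_u/2, F_u - E_v/2], [F_v - G_u/2, E, F], [G_v/2, F, G]] = [[-1, 0, 0], [-1/6, 17/16, -1/8], [1/3, -1/8, 5/4]]; det M1 = -21/16
M2 = [[0, E_v/2, G_u/2], [E_v/2, E, F], [G_u/2, F, G]] = [[0, -1/4, 1/2], [-1/4, 17/16, -1/8], [1/2, -1/8, 5/4]]; det M2 = -5/16
det M1 - det M2 = -1; K = -1 / (21/16)^2 = -256/441

Answer: K = -256/441


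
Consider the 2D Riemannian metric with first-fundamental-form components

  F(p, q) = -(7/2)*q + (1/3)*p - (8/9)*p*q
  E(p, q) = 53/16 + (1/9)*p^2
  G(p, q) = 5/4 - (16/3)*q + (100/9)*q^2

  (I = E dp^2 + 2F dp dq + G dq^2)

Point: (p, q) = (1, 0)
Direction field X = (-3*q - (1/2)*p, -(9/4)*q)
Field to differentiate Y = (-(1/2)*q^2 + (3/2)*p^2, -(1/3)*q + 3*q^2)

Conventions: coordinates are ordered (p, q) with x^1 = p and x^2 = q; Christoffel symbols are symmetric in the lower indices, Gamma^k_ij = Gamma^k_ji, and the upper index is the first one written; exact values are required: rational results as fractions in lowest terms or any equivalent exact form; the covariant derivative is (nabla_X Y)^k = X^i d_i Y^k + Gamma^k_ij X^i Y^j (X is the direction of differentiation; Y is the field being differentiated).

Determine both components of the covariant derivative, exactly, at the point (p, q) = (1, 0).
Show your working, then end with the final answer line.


E = 493/144, F = 1/3, G = 5/4 at the point
E_p = 2/9, E_q = 0, F_p = 1/3, F_q = -79/18, G_p = 0, G_q = -16/3
EG - F^2 = 2401/576;  g^inv = (576/2401) * [[5/4, -1/3], [-1/3, 493/144]]
first-kind symbols [ij,l] = (1/2)(d_i g_jl + d_j g_il - d_l g_ij): [pp,p] = E_p/2 = 1/9, [pp,q] = F_p - E_q/2 = 1/3, [pq,p] = E_q/2 = 0, [pq,q] = G_p/2 = 0, [qq,p] = F_q - G_p/2 = -79/18, [qq,q] = G_q/2 = -8/3
Gamma^p_ij = (G*[ij,p] - F*[ij,q])/(EG - F^2), Gamma^q_ij = (E*[ij,q] - F*[ij,p])/(EG - F^2)
Gamma_ppp = 16/2401, Gamma_ppq = 0, Gamma_pqq = -2648/2401, Gamma_qpp = 636/2401, Gamma_qpq = 0, Gamma_qqq = -4416/2401
X = (-1/2, 0), Y = (3/2, 0) at the point

Answer: (nabla_X Y)^p = -7227/4802, (nabla_X Y)^q = -477/2401


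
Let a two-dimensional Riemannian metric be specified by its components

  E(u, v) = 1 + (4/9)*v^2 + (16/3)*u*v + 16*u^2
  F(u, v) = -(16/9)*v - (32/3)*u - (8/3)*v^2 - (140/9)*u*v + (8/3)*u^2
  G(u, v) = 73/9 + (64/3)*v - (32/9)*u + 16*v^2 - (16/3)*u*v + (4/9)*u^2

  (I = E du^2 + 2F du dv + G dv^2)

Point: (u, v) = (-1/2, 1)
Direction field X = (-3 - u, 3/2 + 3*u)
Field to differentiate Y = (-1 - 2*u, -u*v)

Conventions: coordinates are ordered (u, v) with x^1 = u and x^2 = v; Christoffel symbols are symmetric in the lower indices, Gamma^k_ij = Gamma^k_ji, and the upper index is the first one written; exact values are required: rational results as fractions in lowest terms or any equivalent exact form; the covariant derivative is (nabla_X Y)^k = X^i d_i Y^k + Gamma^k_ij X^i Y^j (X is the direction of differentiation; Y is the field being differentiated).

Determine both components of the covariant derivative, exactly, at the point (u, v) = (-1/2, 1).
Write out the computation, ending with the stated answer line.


E = 25/9, F = 28/3, G = 50 at the point
E_u = -32/3, E_v = -16/9, F_u = -260/9, F_v = 2/3, G_u = -28/3, G_v = 56
EG - F^2 = 466/9;  g^inv = (9/466) * [[50, -28/3], [-28/3, 25/9]]
first-kind symbols [ij,l] = (1/2)(d_i g_jl + d_j g_il - d_l g_ij): [uu,u] = E_u/2 = -16/3, [uu,v] = F_u - E_v/2 = -28, [uv,u] = E_v/2 = -8/9, [uv,v] = G_u/2 = -14/3, [vv,u] = F_v - G_u/2 = 16/3, [vv,v] = G_v/2 = 28
Gamma^u_ij = (G*[ij,u] - F*[ij,v])/(EG - F^2), Gamma^v_ij = (E*[ij,v] - F*[ij,u])/(EG - F^2)
Gamma_uuu = -24/233, Gamma_uuv = -4/233, Gamma_uvv = 24/233, Gamma_vuu = -126/233, Gamma_vuv = -21/233, Gamma_vvv = 126/233
X = (-5/2, 0), Y = (0, 1/2) at the point

Answer: (nabla_X Y)^u = 1170/233, (nabla_X Y)^v = 2435/932


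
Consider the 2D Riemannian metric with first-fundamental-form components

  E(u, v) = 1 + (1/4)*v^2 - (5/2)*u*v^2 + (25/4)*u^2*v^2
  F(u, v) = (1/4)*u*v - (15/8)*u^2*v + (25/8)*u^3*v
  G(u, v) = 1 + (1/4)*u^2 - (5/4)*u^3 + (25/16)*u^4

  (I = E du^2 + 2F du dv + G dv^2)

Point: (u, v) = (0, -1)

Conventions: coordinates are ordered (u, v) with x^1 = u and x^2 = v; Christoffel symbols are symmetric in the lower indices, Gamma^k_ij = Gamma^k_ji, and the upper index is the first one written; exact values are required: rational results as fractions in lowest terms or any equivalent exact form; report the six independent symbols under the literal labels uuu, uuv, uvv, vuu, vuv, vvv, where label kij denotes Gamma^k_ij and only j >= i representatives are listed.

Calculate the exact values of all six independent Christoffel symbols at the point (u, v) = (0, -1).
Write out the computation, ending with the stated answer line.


E = 5/4, F = 0, G = 1 at the point
E_u = -5/2, E_v = -1/2, F_u = -1/4, F_v = 0, G_u = 0, G_v = 0
EG - F^2 = 5/4;  g^inv = (4/5) * [[1, 0], [0, 5/4]]
first-kind symbols [ij,l] = (1/2)(d_i g_jl + d_j g_il - d_l g_ij): [uu,u] = E_u/2 = -5/4, [uu,v] = F_u - E_v/2 = 0, [uv,u] = E_v/2 = -1/4, [uv,v] = G_u/2 = 0, [vv,u] = F_v - G_u/2 = 0, [vv,v] = G_v/2 = 0
Gamma^u_ij = (G*[ij,u] - F*[ij,v])/(EG - F^2), Gamma^v_ij = (E*[ij,v] - F*[ij,u])/(EG - F^2)

Answer: Gamma_uuu = -1, Gamma_uuv = -1/5, Gamma_uvv = 0, Gamma_vuu = 0, Gamma_vuv = 0, Gamma_vvv = 0


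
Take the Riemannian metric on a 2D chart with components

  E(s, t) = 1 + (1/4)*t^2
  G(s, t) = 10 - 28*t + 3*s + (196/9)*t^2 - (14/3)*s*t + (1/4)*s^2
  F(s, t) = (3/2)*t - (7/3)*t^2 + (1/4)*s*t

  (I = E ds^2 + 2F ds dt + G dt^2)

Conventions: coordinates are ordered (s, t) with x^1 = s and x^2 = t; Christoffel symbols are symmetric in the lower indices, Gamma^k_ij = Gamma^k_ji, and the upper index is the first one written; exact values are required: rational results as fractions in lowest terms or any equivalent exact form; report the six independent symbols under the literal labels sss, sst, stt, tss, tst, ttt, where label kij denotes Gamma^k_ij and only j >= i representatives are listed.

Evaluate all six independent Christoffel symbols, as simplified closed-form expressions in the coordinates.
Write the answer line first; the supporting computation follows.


Answer: Gamma_sss = 0, Gamma_sst = 9*t/(9*s^2 - 168*s*t + 108*s + 793*t^2 - 1008*t + 360), Gamma_stt = -84*t/(9*s^2 - 168*s*t + 108*s + 793*t^2 - 1008*t + 360), Gamma_tss = 0, Gamma_tst = (9*s - 84*t + 54)/(9*s^2 - 168*s*t + 108*s + 793*t^2 - 1008*t + 360), Gamma_ttt = (-84*s + 784*t - 504)/(9*s^2 - 168*s*t + 108*s + 793*t^2 - 1008*t + 360)

E = 1 + (1/4)*t^2; F = (3/2)*t - (7/3)*t^2 + (1/4)*s*t; G = 10 - 28*t + 3*s + (196/9)*t^2 - (14/3)*s*t + (1/4)*s^2
Gamma^k_ij = (1/2) g^{kl} (d_i g_jl + d_j g_il - d_l g_ij), with g^inv = (1/(EG-F^2)) [[G, -F], [-F, E]]
first partials: E_s = 0, E_t = (1/2)*t, F_s = (1/4)*t, F_t = 3/2 - (14/3)*t + (1/4)*s, G_s = 3 - (14/3)*t + (1/2)*s, G_t = -28 + (392/9)*t - (14/3)*s
D = EG - F^2 = 10 - 28*t + 3*s + (793/36)*t^2 - (14/3)*s*t + (1/4)*s^2
expanded: Gamma^s_ss = (G E_s - 2F F_s + F E_t)/(2D), Gamma^s_st = (G E_t - F G_s)/(2D), Gamma^s_tt = (2G F_t - G G_s - F G_t)/(2D), Gamma^t_ss = (2E F_s - E E_t - F E_s)/(2D), Gamma^t_st = (E G_s - F E_t)/(2D), Gamma^t_tt = (E G_t - 2F F_t + F G_s)/(2D); substitute and cancel common factors


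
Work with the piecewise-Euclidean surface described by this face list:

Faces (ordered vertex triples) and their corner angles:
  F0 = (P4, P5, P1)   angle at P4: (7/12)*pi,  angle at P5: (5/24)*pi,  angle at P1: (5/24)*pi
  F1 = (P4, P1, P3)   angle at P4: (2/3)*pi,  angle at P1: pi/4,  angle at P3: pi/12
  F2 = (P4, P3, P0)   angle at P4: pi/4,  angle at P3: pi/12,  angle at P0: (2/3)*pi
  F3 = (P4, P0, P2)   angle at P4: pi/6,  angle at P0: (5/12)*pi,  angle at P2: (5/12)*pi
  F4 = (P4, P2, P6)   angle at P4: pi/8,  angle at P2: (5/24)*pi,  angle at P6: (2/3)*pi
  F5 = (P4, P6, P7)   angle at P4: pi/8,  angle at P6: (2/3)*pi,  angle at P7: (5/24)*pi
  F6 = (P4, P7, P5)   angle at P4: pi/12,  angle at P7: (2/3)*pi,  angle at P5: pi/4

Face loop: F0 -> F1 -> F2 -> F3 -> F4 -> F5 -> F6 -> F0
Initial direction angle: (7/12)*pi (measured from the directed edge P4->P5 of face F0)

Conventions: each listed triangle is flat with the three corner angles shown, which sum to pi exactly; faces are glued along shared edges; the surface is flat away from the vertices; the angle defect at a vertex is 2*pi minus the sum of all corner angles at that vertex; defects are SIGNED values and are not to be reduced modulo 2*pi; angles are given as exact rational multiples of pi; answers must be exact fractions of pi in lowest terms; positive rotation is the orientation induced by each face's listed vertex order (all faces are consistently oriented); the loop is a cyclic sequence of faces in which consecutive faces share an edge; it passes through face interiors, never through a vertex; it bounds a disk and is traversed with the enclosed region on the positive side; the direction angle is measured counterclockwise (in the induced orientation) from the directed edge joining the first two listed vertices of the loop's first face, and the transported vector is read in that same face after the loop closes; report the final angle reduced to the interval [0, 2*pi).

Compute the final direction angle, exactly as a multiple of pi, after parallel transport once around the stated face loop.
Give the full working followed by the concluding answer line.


enclosed vertex P4: corner angles sum to 2*pi, defect = 2*pi - 2*pi = 0
by Gauss-Bonnet the loop rotates the vector by the enclosed defect sum (positive orientation, mod 2*pi)
final angle = (7/12)*pi + 0 = (7/12)*pi (mod 2*pi)

Answer: final direction angle = (7/12)*pi


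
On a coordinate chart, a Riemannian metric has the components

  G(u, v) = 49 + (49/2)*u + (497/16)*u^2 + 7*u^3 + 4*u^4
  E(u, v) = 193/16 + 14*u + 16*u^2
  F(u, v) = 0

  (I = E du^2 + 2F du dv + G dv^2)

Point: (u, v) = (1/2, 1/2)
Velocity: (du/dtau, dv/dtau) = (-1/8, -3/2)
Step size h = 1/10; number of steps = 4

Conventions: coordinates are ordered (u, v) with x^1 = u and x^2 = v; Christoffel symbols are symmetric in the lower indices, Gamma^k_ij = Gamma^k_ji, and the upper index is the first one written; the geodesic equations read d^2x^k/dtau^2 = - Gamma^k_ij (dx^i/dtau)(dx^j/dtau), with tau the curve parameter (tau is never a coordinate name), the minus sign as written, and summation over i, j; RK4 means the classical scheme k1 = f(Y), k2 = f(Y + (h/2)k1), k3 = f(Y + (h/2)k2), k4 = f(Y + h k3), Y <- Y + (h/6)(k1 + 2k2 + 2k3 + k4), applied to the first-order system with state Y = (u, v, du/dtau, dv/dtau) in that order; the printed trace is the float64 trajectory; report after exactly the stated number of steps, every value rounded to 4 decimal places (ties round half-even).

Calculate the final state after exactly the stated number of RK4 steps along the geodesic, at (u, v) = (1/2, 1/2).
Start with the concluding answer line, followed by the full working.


Answer: u = 0.6790, v = -0.0716, du/dtau = 0.9258, dv/dtau = -1.2676

f(Y) = (du/dtau, dv/dtau, -Gamma^u_ij Y'^i Y'^j, -Gamma^v_ij Y'^i Y'^j) with the Gammas evaluated at the stage position; h = 0.100000; intermediate values shown to 6 dp
step 0: u = 0.5000, v = 0.5000, du/dtau = -0.1250, dv/dtau = -1.5000
step 1:
  k1: at (u, v) = (0.500000, 0.500000), (du/dtau, dv/dtau) = (-0.125000, -1.500000); Gamma_uuu = 0.650407, Gamma_uuv = 0.000000, Gamma_uvv = -1.361789, Gamma_vuu = 0.000000, Gamma_vuv = 0.447761, Gamma_vvv = 0.000000; k1 = (-0.125000, -1.500000, 3.053862, -0.167910)
  k2: at (u, v) = (0.493750, 0.425000), (du/dtau, dv/dtau) = (0.027693, -1.508396); Gamma_uuu = 0.651348, Gamma_uuv = 0.000000, Gamma_uvv = -1.359957, Gamma_vuu = 0.000000, Gamma_vuv = 0.446020, Gamma_vvv = 0.000000; k2 = (0.027693, -1.508396, 3.093752, 0.037262)
  k3: at (u, v) = (0.501385, 0.424580), (du/dtau, dv/dtau) = (0.029688, -1.498137); Gamma_uuu = 0.650195, Gamma_uuv = 0.000000, Gamma_uvv = -1.362191, Gamma_vuu = 0.000000, Gamma_vuv = 0.448144, Gamma_vvv = 0.000000; k3 = (0.029688, -1.498137, 3.056747, 0.039863)
  k4: at (u, v) = (0.502969, 0.350186), (du/dtau, dv/dtau) = (0.180675, -1.496014); Gamma_uuu = 0.649952, Gamma_uuv = 0.000000, Gamma_uvv = -1.362649, Gamma_vuu = 0.000000, Gamma_vuv = 0.448582, Gamma_vvv = 0.000000; k4 = (0.180675, -1.496014, 3.028470, 0.242496)
  Y <- Y + (h/6)(k1 + 2k2 + 2k3 + k4): u = 0.5028, v = 0.3498, du/dtau = 0.1814, dv/dtau = -1.4962
step 2:
  k1: at (u, v) = (0.502841, 0.349849), (du/dtau, dv/dtau) = (0.181389, -1.496186); Gamma_uuu = 0.649972, Gamma_uuv = 0.000000, Gamma_uvv = -1.362612, Gamma_vuu = 0.000000, Gamma_vuv = 0.448547, Gamma_vvv = 0.000000; k1 = (0.181389, -1.496186, 3.028921, 0.243463)
  k2: at (u, v) = (0.511910, 0.275039), (du/dtau, dv/dtau) = (0.332835, -1.484013); Gamma_uuu = 0.648558, Gamma_uuv = 0.000000, Gamma_uvv = -1.365205, Gamma_vuu = 0.000000, Gamma_vuv = 0.451029, Gamma_vvv = 0.000000; k2 = (0.332835, -1.484013, 2.934736, 0.445555)
  k3: at (u, v) = (0.519482, 0.275648), (du/dtau, dv/dtau) = (0.328126, -1.473908); Gamma_uuu = 0.647347, Gamma_uuv = 0.000000, Gamma_uvv = -1.367328, Gamma_vuu = 0.000000, Gamma_vuv = 0.453073, Gamma_vvv = 0.000000; k3 = (0.328126, -1.473908, 2.900695, 0.438237)
  k4: at (u, v) = (0.535653, 0.202458), (du/dtau, dv/dtau) = (0.471458, -1.452362); Gamma_uuu = 0.644674, Gamma_uuv = 0.000000, Gamma_uvv = -1.371744, Gamma_vuu = 0.000000, Gamma_vuv = 0.457350, Gamma_vvv = 0.000000; k4 = (0.471458, -1.452362, 2.750205, 0.626320)
  Y <- Y + (h/6)(k1 + 2k2 + 2k3 + k4): u = 0.5358, v = 0.2021, du/dtau = 0.4722, dv/dtau = -1.4522
step 3:
  k1: at (u, v) = (0.535753, 0.202109), (du/dtau, dv/dtau) = (0.472222, -1.452230); Gamma_uuu = 0.644657, Gamma_uuv = 0.000000, Gamma_uvv = -1.371771, Gamma_vuu = 0.000000, Gamma_vuv = 0.457376, Gamma_vvv = 0.000000; k1 = (0.472222, -1.452230, 2.749273, 0.627314)
  k2: at (u, v) = (0.559364, 0.129497), (du/dtau, dv/dtau) = (0.609686, -1.420864); Gamma_uuu = 0.640560, Gamma_uuv = 0.000000, Gamma_uvv = -1.377951, Gamma_vuu = 0.000000, Gamma_vuv = 0.463407, Gamma_vvv = 0.000000; k2 = (0.609686, -1.420864, 2.543777, 0.802880)
  k3: at (u, v) = (0.566238, 0.131066), (du/dtau, dv/dtau) = (0.599411, -1.412086); Gamma_uuu = 0.639328, Gamma_uuv = 0.000000, Gamma_uvv = -1.379696, Gamma_vuu = 0.000000, Gamma_vuv = 0.465115, Gamma_vvv = 0.000000; k3 = (0.599411, -1.412086, 2.521389, 0.787365)
  k4: at (u, v) = (0.595694, 0.060900), (du/dtau, dv/dtau) = (0.724361, -1.373493); Gamma_uuu = 0.633865, Gamma_uuv = 0.000000, Gamma_uvv = -1.386924, Gamma_vuu = 0.000000, Gamma_vuv = 0.472200, Gamma_vvv = 0.000000; k4 = (0.724361, -1.373493, 2.283822, 0.939589)
  Y <- Y + (h/6)(k1 + 2k2 + 2k3 + k4): u = 0.5960, v = 0.0606, du/dtau = 0.7249, dv/dtau = -1.3731
step 4:
  k1: at (u, v) = (0.596000, 0.060582), (du/dtau, dv/dtau) = (0.724946, -1.373107); Gamma_uuu = 0.633807, Gamma_uuv = 0.000000, Gamma_uvv = -1.386997, Gamma_vuu = 0.000000, Gamma_vuv = 0.472272, Gamma_vvv = 0.000000; k1 = (0.724946, -1.373107, 2.281979, 0.940225)
  k2: at (u, v) = (0.632247, -0.008074), (du/dtau, dv/dtau) = (0.839045, -1.326095); Gamma_uuu = 0.626734, Gamma_uuv = 0.000000, Gamma_uvv = -1.395409, Gamma_vuu = 0.000000, Gamma_vuv = 0.480466, Gamma_vvv = 0.000000; k2 = (0.839045, -1.326095, 2.012649, 1.069185)
  k3: at (u, v) = (0.637952, -0.005723), (du/dtau, dv/dtau) = (0.825578, -1.319647); Gamma_uuu = 0.625591, Gamma_uuv = 0.000000, Gamma_uvv = -1.396692, Gamma_vuu = 0.000000, Gamma_vuv = 0.481705, Gamma_vvv = 0.000000; k3 = (0.825578, -1.319647, 2.005906, 1.049608)
  k4: at (u, v) = (0.678557, -0.071383), (du/dtau, dv/dtau) = (0.925536, -1.268146); Gamma_uuu = 0.617260, Gamma_uuv = 0.000000, Gamma_uvv = -1.405555, Gamma_vuu = 0.000000, Gamma_vuv = 0.490125, Gamma_vvv = 0.000000; k4 = (0.925536, -1.268146, 1.731650, 1.150534)
  Y <- Y + (h/6)(k1 + 2k2 + 2k3 + k4): u = 0.6790, v = -0.0716, du/dtau = 0.9258, dv/dtau = -1.2676


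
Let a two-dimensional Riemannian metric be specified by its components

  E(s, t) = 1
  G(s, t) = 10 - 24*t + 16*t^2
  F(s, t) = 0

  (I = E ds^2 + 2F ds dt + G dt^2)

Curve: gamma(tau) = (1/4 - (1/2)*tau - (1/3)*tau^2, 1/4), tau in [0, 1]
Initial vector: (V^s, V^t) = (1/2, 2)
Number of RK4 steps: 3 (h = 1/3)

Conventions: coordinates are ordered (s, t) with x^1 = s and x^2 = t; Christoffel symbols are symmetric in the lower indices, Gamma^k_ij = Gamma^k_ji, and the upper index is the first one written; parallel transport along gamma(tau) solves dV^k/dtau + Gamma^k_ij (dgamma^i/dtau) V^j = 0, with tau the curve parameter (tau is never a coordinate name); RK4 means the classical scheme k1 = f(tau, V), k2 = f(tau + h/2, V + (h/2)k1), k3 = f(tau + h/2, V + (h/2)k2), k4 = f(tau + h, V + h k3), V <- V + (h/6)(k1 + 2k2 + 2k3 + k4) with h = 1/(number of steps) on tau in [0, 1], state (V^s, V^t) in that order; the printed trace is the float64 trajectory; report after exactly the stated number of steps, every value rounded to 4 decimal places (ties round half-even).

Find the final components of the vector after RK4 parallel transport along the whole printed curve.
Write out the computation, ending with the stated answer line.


gamma'(tau) = (-1/2 - (2/3)*tau, 0); f(tau, V)^k = -Gamma^k_ij(gamma(tau)) gamma'^i(tau) V^j; h = 1/3; intermediate values shown to 6 dp
curve data and Christoffel symbols at the stage parameters:
  tau = 0.000000: gamma = (0.250000, 0.250000), gamma' = (-0.500000, 0.000000); Gamma_sss = 0.000000, Gamma_sst = 0.000000, Gamma_stt = 0.000000, Gamma_tss = 0.000000, Gamma_tst = 0.000000, Gamma_ttt = -1.600000
  tau = 0.166667: gamma = (0.157407, 0.250000), gamma' = (-0.611111, 0.000000); Gamma_sss = 0.000000, Gamma_sst = 0.000000, Gamma_stt = 0.000000, Gamma_tss = 0.000000, Gamma_tst = 0.000000, Gamma_ttt = -1.600000
  tau = 0.333333: gamma = (0.046296, 0.250000), gamma' = (-0.722222, 0.000000); Gamma_sss = 0.000000, Gamma_sst = 0.000000, Gamma_stt = 0.000000, Gamma_tss = 0.000000, Gamma_tst = 0.000000, Gamma_ttt = -1.600000
  tau = 0.500000: gamma = (-0.083333, 0.250000), gamma' = (-0.833333, 0.000000); Gamma_sss = 0.000000, Gamma_sst = 0.000000, Gamma_stt = 0.000000, Gamma_tss = 0.000000, Gamma_tst = 0.000000, Gamma_ttt = -1.600000
  tau = 0.666667: gamma = (-0.231481, 0.250000), gamma' = (-0.944444, 0.000000); Gamma_sss = 0.000000, Gamma_sst = 0.000000, Gamma_stt = 0.000000, Gamma_tss = 0.000000, Gamma_tst = 0.000000, Gamma_ttt = -1.600000
  tau = 0.833333: gamma = (-0.398148, 0.250000), gamma' = (-1.055556, 0.000000); Gamma_sss = 0.000000, Gamma_sst = 0.000000, Gamma_stt = 0.000000, Gamma_tss = 0.000000, Gamma_tst = 0.000000, Gamma_ttt = -1.600000
  tau = 1.000000: gamma = (-0.583333, 0.250000), gamma' = (-1.166667, 0.000000); Gamma_sss = 0.000000, Gamma_sst = 0.000000, Gamma_stt = 0.000000, Gamma_tss = 0.000000, Gamma_tst = 0.000000, Gamma_ttt = -1.600000
step 0: V^s = 0.5000, V^t = 2.0000
step 1: k1 = (0.000000, 0.000000), k2 = (0.000000, 0.000000), k3 = (0.000000, 0.000000), k4 = (0.000000, 0.000000); V <- V + (h/6)(k1 + 2k2 + 2k3 + k4): V^s = 0.5000, V^t = 2.0000
step 2: k1 = (0.000000, 0.000000), k2 = (0.000000, 0.000000), k3 = (0.000000, 0.000000), k4 = (0.000000, 0.000000); V <- V + (h/6)(k1 + 2k2 + 2k3 + k4): V^s = 0.5000, V^t = 2.0000
step 3: k1 = (0.000000, 0.000000), k2 = (0.000000, 0.000000), k3 = (0.000000, 0.000000), k4 = (0.000000, 0.000000); V <- V + (h/6)(k1 + 2k2 + 2k3 + k4): V^s = 0.5000, V^t = 2.0000

Answer: V^s = 0.5000, V^t = 2.0000


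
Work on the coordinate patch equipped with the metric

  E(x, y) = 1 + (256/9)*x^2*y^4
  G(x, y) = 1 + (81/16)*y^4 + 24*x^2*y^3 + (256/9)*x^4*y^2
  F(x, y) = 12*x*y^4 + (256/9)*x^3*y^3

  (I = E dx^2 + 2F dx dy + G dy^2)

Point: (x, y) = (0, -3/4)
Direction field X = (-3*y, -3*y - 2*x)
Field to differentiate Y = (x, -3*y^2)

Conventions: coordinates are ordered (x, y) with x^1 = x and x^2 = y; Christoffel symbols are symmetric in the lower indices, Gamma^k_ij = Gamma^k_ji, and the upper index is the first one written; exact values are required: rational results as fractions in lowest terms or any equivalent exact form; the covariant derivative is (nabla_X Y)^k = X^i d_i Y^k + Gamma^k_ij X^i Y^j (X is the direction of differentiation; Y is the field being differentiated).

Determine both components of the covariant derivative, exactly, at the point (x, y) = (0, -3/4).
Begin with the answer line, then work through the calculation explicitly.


Answer: (nabla_X Y)^x = 9/4, (nabla_X Y)^y = 697329/42628

E = 1, F = 0, G = 10657/4096 at the point
E_x = 0, E_y = 0, F_x = 243/64, F_y = 0, G_x = 0, G_y = -2187/256
EG - F^2 = 10657/4096;  g^inv = (4096/10657) * [[10657/4096, 0], [0, 1]]
first-kind symbols [ij,l] = (1/2)(d_i g_jl + d_j g_il - d_l g_ij): [xx,x] = E_x/2 = 0, [xx,y] = F_x - E_y/2 = 243/64, [xy,x] = E_y/2 = 0, [xy,y] = G_x/2 = 0, [yy,x] = F_y - G_x/2 = 0, [yy,y] = G_y/2 = -2187/512
Gamma^x_ij = (G*[ij,x] - F*[ij,y])/(EG - F^2), Gamma^y_ij = (E*[ij,y] - F*[ij,x])/(EG - F^2)
Gamma_xxx = 0, Gamma_xxy = 0, Gamma_xyy = 0, Gamma_yxx = 15552/10657, Gamma_yxy = 0, Gamma_yyy = -17496/10657
X = (9/4, 9/4), Y = (0, -27/16) at the point


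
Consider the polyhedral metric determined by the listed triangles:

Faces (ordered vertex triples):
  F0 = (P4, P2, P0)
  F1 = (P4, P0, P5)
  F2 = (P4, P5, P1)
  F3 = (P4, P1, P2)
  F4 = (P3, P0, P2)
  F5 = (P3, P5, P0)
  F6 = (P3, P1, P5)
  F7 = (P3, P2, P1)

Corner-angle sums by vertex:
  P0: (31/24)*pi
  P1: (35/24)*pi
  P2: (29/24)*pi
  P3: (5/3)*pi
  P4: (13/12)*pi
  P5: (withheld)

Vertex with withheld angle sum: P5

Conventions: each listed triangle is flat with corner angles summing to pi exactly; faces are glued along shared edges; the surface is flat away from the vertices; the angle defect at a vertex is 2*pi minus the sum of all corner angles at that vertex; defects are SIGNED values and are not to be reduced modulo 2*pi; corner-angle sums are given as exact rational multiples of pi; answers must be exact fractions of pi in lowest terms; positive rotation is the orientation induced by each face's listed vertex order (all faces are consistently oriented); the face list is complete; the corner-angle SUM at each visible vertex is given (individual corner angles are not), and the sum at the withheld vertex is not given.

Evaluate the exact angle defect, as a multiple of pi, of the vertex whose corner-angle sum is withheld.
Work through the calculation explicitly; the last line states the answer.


V = 6, E = 12, F = 8; chi = V - E + F = 2
Gauss-Bonnet: total defect = 2*pi*chi = 4*pi; visible defects sum to (79/24)*pi

Answer: defect(P5) = (17/24)*pi


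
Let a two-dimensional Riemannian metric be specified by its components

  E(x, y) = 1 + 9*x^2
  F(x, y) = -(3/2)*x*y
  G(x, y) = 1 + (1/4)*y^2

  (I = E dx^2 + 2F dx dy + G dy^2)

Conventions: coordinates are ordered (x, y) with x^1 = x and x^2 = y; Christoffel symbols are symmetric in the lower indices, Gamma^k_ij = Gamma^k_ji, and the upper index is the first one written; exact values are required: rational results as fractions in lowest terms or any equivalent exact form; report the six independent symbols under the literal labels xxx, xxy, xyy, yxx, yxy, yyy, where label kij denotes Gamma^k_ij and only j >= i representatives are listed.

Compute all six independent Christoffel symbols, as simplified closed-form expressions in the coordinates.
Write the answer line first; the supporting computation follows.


Answer: Gamma_xxx = 36*x/(36*x^2 + y^2 + 4), Gamma_xxy = 0, Gamma_xyy = -6*x/(36*x^2 + y^2 + 4), Gamma_yxx = -6*y/(36*x^2 + y^2 + 4), Gamma_yxy = 0, Gamma_yyy = y/(36*x^2 + y^2 + 4)

E = 1 + 9*x^2; F = -(3/2)*x*y; G = 1 + (1/4)*y^2
Gamma^k_ij = (1/2) g^{kl} (d_i g_jl + d_j g_il - d_l g_ij), with g^inv = (1/(EG-F^2)) [[G, -F], [-F, E]]
first partials: E_x = 18*x, E_y = 0, F_x = -(3/2)*y, F_y = -(3/2)*x, G_x = 0, G_y = (1/2)*y
D = EG - F^2 = 1 + (1/4)*y^2 + 9*x^2
expanded: Gamma^x_xx = (G E_x - 2F F_x + F E_y)/(2D), Gamma^x_xy = (G E_y - F G_x)/(2D), Gamma^x_yy = (2G F_y - G G_x - F G_y)/(2D), Gamma^y_xx = (2E F_x - E E_y - F E_x)/(2D), Gamma^y_xy = (E G_x - F E_y)/(2D), Gamma^y_yy = (E G_y - 2F F_y + F G_x)/(2D); substitute and cancel common factors


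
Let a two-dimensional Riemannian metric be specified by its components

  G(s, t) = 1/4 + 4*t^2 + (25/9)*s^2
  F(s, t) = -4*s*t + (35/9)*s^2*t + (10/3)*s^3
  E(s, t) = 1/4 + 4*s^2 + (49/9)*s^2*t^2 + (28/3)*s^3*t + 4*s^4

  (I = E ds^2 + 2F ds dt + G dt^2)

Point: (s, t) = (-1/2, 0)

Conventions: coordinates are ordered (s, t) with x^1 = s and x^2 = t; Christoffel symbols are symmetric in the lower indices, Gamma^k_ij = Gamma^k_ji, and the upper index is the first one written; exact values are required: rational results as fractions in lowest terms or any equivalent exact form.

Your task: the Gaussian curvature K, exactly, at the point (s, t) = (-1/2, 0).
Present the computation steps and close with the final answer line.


E = 3/2, F = -5/12, G = 17/18, EG - F^2 = 179/144 at the point
E_s = -6, E_t = -7/6, F_s = 5/2, F_t = 107/36, G_s = -25/9, G_t = 0
E_tt = 49/18, F_st = -71/9, G_ss = 50/9
Using the Brioschi determinant formula for K from the metric derivatives:
M1 = [[-E_tt/2 + F_st - G_ss/2, E_s/2, F_s - E_t/2], [F_t - G_s/2, E, F], [G_t/2, F, G]] = [[-433/36, -3, 37/12], [157/36, 3/2, -5/12], [0, -5/12, 17/18]]; det M1 = -664/81
M2 = [[0, E_t/2, G_s/2], [E_t/2, E, F], [G_s/2, F, G]] = [[0, -7/12, -25/18], [-7/12, 3/2, -5/12], [-25/18, -5/12, 17/18]]; det M2 = -3361/864
det M1 - det M2 = -11165/2592; K = -11165/2592 / (179/144)^2 = -89320/32041

Answer: K = -89320/32041


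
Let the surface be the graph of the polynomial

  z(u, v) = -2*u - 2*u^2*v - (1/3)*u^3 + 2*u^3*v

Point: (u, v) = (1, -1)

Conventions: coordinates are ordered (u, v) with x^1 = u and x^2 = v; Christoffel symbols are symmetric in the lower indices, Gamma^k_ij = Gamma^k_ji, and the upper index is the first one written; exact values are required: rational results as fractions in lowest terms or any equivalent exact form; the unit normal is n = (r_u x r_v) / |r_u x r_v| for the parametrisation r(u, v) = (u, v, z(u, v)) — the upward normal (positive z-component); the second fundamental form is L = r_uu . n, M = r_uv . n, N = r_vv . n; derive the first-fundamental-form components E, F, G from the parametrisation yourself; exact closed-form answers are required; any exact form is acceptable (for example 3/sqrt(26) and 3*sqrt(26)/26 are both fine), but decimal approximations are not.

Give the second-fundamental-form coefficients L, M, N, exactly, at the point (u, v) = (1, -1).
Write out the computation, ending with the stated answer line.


z_u = -5, z_v = 0, z_uu = -10, z_uv = 2, z_vv = 0
E = 26, F = 0, G = 1; answer radicand W^2 = 26
unnormalised second-form numerators: l = -10, m = 2, n = 0; L = l/sqrt(26), and similarly M = m/sqrt(W^2), N = n/sqrt(W^2)

Answer: L = -5*sqrt(26)/13, M = sqrt(26)/13, N = 0


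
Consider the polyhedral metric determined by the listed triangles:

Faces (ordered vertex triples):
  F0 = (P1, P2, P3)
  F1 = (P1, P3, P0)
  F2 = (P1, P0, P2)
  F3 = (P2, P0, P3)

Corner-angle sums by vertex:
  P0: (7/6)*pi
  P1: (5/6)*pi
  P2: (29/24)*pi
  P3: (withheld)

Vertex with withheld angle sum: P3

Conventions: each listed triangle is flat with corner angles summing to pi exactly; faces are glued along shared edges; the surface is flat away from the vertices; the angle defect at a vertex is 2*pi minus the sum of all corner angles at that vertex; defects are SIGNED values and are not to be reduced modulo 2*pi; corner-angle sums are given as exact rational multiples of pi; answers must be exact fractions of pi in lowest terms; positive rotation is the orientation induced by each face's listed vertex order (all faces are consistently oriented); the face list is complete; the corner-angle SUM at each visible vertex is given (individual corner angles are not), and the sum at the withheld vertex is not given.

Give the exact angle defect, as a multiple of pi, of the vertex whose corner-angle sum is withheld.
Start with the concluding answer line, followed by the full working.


Answer: defect(P3) = (29/24)*pi

V = 4, E = 6, F = 4; chi = V - E + F = 2
Gauss-Bonnet: total defect = 2*pi*chi = 4*pi; visible defects sum to (67/24)*pi


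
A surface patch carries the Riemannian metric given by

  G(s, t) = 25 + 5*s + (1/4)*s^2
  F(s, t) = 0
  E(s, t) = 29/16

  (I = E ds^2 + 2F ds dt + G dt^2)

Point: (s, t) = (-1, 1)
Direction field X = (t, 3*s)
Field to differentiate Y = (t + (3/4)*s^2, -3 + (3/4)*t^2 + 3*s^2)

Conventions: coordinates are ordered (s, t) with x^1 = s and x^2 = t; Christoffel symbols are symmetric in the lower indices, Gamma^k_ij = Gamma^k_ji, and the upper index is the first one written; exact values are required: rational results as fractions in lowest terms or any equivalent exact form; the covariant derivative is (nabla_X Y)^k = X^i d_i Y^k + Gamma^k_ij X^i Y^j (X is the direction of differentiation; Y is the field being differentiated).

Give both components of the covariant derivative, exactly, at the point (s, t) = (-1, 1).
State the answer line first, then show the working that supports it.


Answer: (nabla_X Y)^s = -99/58, (nabla_X Y)^t = -11

E = 29/16, F = 0, G = 81/4 at the point
E_s = 0, E_t = 0, F_s = 0, F_t = 0, G_s = 9/2, G_t = 0
EG - F^2 = 2349/64;  g^inv = (64/2349) * [[81/4, 0], [0, 29/16]]
first-kind symbols [ij,l] = (1/2)(d_i g_jl + d_j g_il - d_l g_ij): [ss,s] = E_s/2 = 0, [ss,t] = F_s - E_t/2 = 0, [st,s] = E_t/2 = 0, [st,t] = G_s/2 = 9/4, [tt,s] = F_t - G_s/2 = -9/4, [tt,t] = G_t/2 = 0
Gamma^s_ij = (G*[ij,s] - F*[ij,t])/(EG - F^2), Gamma^t_ij = (E*[ij,t] - F*[ij,s])/(EG - F^2)
Gamma_sss = 0, Gamma_sst = 0, Gamma_stt = -36/29, Gamma_tss = 0, Gamma_tst = 1/9, Gamma_ttt = 0
X = (1, -3), Y = (7/4, 3/4) at the point


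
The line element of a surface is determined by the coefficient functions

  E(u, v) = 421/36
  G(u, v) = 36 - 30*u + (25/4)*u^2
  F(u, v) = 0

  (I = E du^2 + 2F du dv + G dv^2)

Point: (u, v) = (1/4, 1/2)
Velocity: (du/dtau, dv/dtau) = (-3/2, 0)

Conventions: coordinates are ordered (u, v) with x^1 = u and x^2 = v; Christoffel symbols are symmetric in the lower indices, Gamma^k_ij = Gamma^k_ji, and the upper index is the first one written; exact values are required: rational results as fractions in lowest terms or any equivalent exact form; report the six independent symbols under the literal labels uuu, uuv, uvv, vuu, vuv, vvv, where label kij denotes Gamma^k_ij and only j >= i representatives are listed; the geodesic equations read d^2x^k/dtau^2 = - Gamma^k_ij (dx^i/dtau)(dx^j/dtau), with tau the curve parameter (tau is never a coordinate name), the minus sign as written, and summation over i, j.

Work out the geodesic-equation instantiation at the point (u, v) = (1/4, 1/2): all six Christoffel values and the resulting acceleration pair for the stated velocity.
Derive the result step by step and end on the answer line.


E = 421/36, F = 0, G = 1849/64 at the point
E_u = 0, E_v = 0, F_u = 0, F_v = 0, G_u = -215/8, G_v = 0
EG - F^2 = 778429/2304;  g^inv = (2304/778429) * [[1849/64, 0], [0, 421/36]]
first-kind symbols [ij,l] = (1/2)(d_i g_jl + d_j g_il - d_l g_ij): [uu,u] = E_u/2 = 0, [uu,v] = F_u - E_v/2 = 0, [uv,u] = E_v/2 = 0, [uv,v] = G_u/2 = -215/16, [vv,u] = F_v - G_u/2 = 215/16, [vv,v] = G_v/2 = 0
Gamma^u_ij = (G*[ij,u] - F*[ij,v])/(EG - F^2), Gamma^v_ij = (E*[ij,v] - F*[ij,u])/(EG - F^2)
Gamma_uuu = 0, Gamma_uuv = 0, Gamma_uvv = 1935/1684, Gamma_vuu = 0, Gamma_vuv = -20/43, Gamma_vvv = 0
d^2u/dtau^2 = -(Gamma_uuu*(-3/2)^2 + 2*Gamma_uuv*(-3/2)*(0) + Gamma_uvv*(0)^2) = 0
d^2v/dtau^2 = -(Gamma_vuu*(-3/2)^2 + 2*Gamma_vuv*(-3/2)*(0) + Gamma_vvv*(0)^2) = 0

Answer: Gamma_uuu = 0, Gamma_uuv = 0, Gamma_uvv = 1935/1684, Gamma_vuu = 0, Gamma_vuv = -20/43, Gamma_vvv = 0; accelerations (d^2u/dtau^2, d^2v/dtau^2) = (0, 0)


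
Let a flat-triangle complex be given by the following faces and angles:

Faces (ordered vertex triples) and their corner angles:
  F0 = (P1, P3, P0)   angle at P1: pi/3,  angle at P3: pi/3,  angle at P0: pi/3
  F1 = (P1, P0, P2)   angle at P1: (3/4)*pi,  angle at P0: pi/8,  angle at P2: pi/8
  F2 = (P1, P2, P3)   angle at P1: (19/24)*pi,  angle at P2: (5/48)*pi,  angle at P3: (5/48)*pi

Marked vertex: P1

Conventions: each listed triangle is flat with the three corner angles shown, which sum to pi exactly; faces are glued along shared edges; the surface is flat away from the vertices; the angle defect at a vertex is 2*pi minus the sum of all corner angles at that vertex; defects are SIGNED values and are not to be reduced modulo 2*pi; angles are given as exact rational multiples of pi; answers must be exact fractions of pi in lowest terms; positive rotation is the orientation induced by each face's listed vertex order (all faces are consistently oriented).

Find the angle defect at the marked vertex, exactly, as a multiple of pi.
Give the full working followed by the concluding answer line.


Sum of corner angles at P1: (15/8)*pi
defect = 2*pi - (15/8)*pi

Answer: defect(P1) = pi/8


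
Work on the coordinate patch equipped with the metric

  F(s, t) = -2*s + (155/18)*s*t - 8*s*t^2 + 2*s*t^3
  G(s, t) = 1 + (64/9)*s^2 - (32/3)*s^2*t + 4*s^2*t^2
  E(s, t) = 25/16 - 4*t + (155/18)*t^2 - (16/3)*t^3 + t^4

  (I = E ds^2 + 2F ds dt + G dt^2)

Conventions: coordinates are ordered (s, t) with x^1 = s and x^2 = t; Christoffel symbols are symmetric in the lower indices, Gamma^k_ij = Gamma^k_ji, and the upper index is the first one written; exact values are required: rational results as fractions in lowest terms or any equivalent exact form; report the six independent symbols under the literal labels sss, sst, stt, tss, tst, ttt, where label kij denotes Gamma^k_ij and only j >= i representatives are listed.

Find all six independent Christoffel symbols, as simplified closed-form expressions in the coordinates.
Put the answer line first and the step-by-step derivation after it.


Answer: Gamma_sss = 0, Gamma_sst = (288*t^3 - 1152*t^2 + 1240*t - 288)/(576*s^2*t^2 - 1536*s^2*t + 1024*s^2 + 144*t^4 - 768*t^3 + 1240*t^2 - 576*t + 225), Gamma_stt = (288*s*t^2 - 768*s*t + 216*s)/(576*s^2*t^2 - 1536*s^2*t + 1024*s^2 + 144*t^4 - 768*t^3 + 1240*t^2 - 576*t + 225), Gamma_tss = 0, Gamma_tst = (576*s*t^2 - 1536*s*t + 1024*s)/(576*s^2*t^2 - 1536*s^2*t + 1024*s^2 + 144*t^4 - 768*t^3 + 1240*t^2 - 576*t + 225), Gamma_ttt = (576*s^2*t - 768*s^2)/(576*s^2*t^2 - 1536*s^2*t + 1024*s^2 + 144*t^4 - 768*t^3 + 1240*t^2 - 576*t + 225)

E = 25/16 - 4*t + (155/18)*t^2 - (16/3)*t^3 + t^4; F = -2*s + (155/18)*s*t - 8*s*t^2 + 2*s*t^3; G = 1 + (64/9)*s^2 - (32/3)*s^2*t + 4*s^2*t^2
Gamma^k_ij = (1/2) g^{kl} (d_i g_jl + d_j g_il - d_l g_ij), with g^inv = (1/(EG-F^2)) [[G, -F], [-F, E]]
first partials: E_s = 0, E_t = -4 + (155/9)*t - 16*t^2 + 4*t^3, F_s = -2 + (155/18)*t - 8*t^2 + 2*t^3, F_t = (155/18)*s - 16*s*t + 6*s*t^2, G_s = (128/9)*s - (64/3)*s*t + 8*s*t^2, G_t = -(32/3)*s^2 + 8*s^2*t
D = EG - F^2 = 25/16 - 4*t + (155/18)*t^2 + (64/9)*s^2 - (16/3)*t^3 - (32/3)*s^2*t + t^4 + 4*s^2*t^2
expanded: Gamma^s_ss = (G E_s - 2F F_s + F E_t)/(2D), Gamma^s_st = (G E_t - F G_s)/(2D), Gamma^s_tt = (2G F_t - G G_s - F G_t)/(2D), Gamma^t_ss = (2E F_s - E E_t - F E_s)/(2D), Gamma^t_st = (E G_s - F E_t)/(2D), Gamma^t_tt = (E G_t - 2F F_t + F G_s)/(2D); substitute and cancel common factors
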